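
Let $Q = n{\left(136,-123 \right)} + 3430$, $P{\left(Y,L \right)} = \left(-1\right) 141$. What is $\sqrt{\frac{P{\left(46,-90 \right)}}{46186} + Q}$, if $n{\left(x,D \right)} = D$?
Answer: $\frac{13 \sqrt{41741475034}}{46186} \approx 57.506$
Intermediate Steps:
$P{\left(Y,L \right)} = -141$
$Q = 3307$ ($Q = -123 + 3430 = 3307$)
$\sqrt{\frac{P{\left(46,-90 \right)}}{46186} + Q} = \sqrt{- \frac{141}{46186} + 3307} = \sqrt{\frac{152736961}{46186}} = \frac{13 \sqrt{41741475034}}{46186}$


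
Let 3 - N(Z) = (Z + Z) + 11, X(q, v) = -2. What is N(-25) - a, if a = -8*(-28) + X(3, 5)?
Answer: -180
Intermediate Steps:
N(Z) = -8 - 2*Z (N(Z) = 3 - ((Z + Z) + 11) = 3 - (2*Z + 11) = 3 - (11 + 2*Z) = 3 + (-11 - 2*Z) = -8 - 2*Z)
a = 222 (a = -8*(-28) - 2 = 224 - 2 = 222)
N(-25) - a = (-8 - 2*(-25)) - 1*222 = (-8 + 50) - 222 = 42 - 222 = -180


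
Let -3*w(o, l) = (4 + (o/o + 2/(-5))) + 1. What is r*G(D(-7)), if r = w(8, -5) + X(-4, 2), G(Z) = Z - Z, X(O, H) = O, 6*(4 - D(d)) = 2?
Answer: 0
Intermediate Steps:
D(d) = 11/3 (D(d) = 4 - 1/6*2 = 4 - 1/3 = 11/3)
w(o, l) = -28/15 (w(o, l) = -((4 + (o/o + 2/(-5))) + 1)/3 = -((4 + (1 + 2*(-1/5))) + 1)/3 = -((4 + (1 - 2/5)) + 1)/3 = -((4 + 3/5) + 1)/3 = -(23/5 + 1)/3 = -1/3*28/5 = -28/15)
G(Z) = 0
r = -88/15 (r = -28/15 - 4 = -88/15 ≈ -5.8667)
r*G(D(-7)) = -88/15*0 = 0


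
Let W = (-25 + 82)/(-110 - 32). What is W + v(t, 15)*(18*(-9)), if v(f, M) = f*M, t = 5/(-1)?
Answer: 1725243/142 ≈ 12150.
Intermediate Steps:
W = -57/142 (W = 57/(-142) = 57*(-1/142) = -57/142 ≈ -0.40141)
t = -5 (t = 5*(-1) = -5)
v(f, M) = M*f
W + v(t, 15)*(18*(-9)) = -57/142 + (15*(-5))*(18*(-9)) = -57/142 - 75*(-162) = -57/142 + 12150 = 1725243/142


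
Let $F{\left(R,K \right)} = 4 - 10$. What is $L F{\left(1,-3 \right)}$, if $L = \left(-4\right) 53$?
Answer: $1272$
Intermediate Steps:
$F{\left(R,K \right)} = -6$
$L = -212$
$L F{\left(1,-3 \right)} = \left(-212\right) \left(-6\right) = 1272$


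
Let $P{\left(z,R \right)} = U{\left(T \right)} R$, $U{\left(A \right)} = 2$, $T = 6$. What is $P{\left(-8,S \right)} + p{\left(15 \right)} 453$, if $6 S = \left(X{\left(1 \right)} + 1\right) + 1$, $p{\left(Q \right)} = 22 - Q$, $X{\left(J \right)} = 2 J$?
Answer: $\frac{9517}{3} \approx 3172.3$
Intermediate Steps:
$S = \frac{2}{3}$ ($S = \frac{\left(2 \cdot 1 + 1\right) + 1}{6} = \frac{\left(2 + 1\right) + 1}{6} = \frac{3 + 1}{6} = \frac{1}{6} \cdot 4 = \frac{2}{3} \approx 0.66667$)
$P{\left(z,R \right)} = 2 R$
$P{\left(-8,S \right)} + p{\left(15 \right)} 453 = 2 \cdot \frac{2}{3} + \left(22 - 15\right) 453 = \frac{4}{3} + \left(22 - 15\right) 453 = \frac{4}{3} + 7 \cdot 453 = \frac{4}{3} + 3171 = \frac{9517}{3}$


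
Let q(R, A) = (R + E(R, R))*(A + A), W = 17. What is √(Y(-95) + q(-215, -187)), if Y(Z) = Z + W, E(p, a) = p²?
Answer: I*√17207818 ≈ 4148.2*I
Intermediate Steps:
Y(Z) = 17 + Z (Y(Z) = Z + 17 = 17 + Z)
q(R, A) = 2*A*(R + R²) (q(R, A) = (R + R²)*(A + A) = (R + R²)*(2*A) = 2*A*(R + R²))
√(Y(-95) + q(-215, -187)) = √((17 - 95) + 2*(-187)*(-215)*(1 - 215)) = √(-78 + 2*(-187)*(-215)*(-214)) = √(-78 - 17207740) = √(-17207818) = I*√17207818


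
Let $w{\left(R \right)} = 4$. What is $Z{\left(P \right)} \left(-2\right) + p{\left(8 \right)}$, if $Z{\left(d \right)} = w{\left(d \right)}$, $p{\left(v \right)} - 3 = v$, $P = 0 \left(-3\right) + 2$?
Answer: $3$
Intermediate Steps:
$P = 2$ ($P = 0 + 2 = 2$)
$p{\left(v \right)} = 3 + v$
$Z{\left(d \right)} = 4$
$Z{\left(P \right)} \left(-2\right) + p{\left(8 \right)} = 4 \left(-2\right) + \left(3 + 8\right) = -8 + 11 = 3$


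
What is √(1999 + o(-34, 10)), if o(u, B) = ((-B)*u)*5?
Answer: 3*√411 ≈ 60.819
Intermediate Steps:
o(u, B) = -5*B*u (o(u, B) = -B*u*5 = -5*B*u)
√(1999 + o(-34, 10)) = √(1999 - 5*10*(-34)) = √(1999 + 1700) = √3699 = 3*√411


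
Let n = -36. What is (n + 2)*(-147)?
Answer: 4998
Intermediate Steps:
(n + 2)*(-147) = (-36 + 2)*(-147) = -34*(-147) = 4998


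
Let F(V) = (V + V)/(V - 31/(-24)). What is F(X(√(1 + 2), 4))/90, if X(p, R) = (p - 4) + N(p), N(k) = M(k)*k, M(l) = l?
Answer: 632/25185 - 248*√3/25185 ≈ 0.0080386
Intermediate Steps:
N(k) = k² (N(k) = k*k = k²)
X(p, R) = -4 + p + p² (X(p, R) = (p - 4) + p² = (-4 + p) + p² = -4 + p + p²)
F(V) = 2*V/(31/24 + V) (F(V) = (2*V)/(V - 31*(-1/24)) = (2*V)/(V + 31/24) = (2*V)/(31/24 + V) = 2*V/(31/24 + V))
F(X(√(1 + 2), 4))/90 = (48*(-4 + √(1 + 2) + (√(1 + 2))²)/(31 + 24*(-4 + √(1 + 2) + (√(1 + 2))²)))/90 = (48*(-4 + √3 + (√3)²)/(31 + 24*(-4 + √3 + (√3)²)))*(1/90) = (48*(-4 + √3 + 3)/(31 + 24*(-4 + √3 + 3)))*(1/90) = (48*(-1 + √3)/(31 + 24*(-1 + √3)))*(1/90) = (48*(-1 + √3)/(31 + (-24 + 24*√3)))*(1/90) = (48*(-1 + √3)/(7 + 24*√3))*(1/90) = 8*(-1 + √3)/(15*(7 + 24*√3))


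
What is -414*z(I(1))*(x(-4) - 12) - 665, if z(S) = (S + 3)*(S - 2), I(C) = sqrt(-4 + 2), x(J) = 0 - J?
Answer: -27161 + 3312*I*sqrt(2) ≈ -27161.0 + 4683.9*I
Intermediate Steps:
x(J) = -J
I(C) = I*sqrt(2) (I(C) = sqrt(-2) = I*sqrt(2))
z(S) = (-2 + S)*(3 + S) (z(S) = (3 + S)*(-2 + S) = (-2 + S)*(3 + S))
-414*z(I(1))*(x(-4) - 12) - 665 = -414*(-6 + I*sqrt(2) + (I*sqrt(2))**2)*(-1*(-4) - 12) - 665 = -414*(-6 + I*sqrt(2) - 2)*(4 - 12) - 665 = -414*(-8 + I*sqrt(2))*(-8) - 665 = -414*(64 - 8*I*sqrt(2)) - 665 = (-26496 + 3312*I*sqrt(2)) - 665 = -27161 + 3312*I*sqrt(2)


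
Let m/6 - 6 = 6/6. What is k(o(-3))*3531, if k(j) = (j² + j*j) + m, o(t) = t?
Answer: 211860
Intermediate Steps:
m = 42 (m = 36 + 6*(6/6) = 36 + 6*(6*(⅙)) = 36 + 6*1 = 36 + 6 = 42)
k(j) = 42 + 2*j² (k(j) = (j² + j*j) + 42 = (j² + j²) + 42 = 2*j² + 42 = 42 + 2*j²)
k(o(-3))*3531 = (42 + 2*(-3)²)*3531 = (42 + 2*9)*3531 = (42 + 18)*3531 = 60*3531 = 211860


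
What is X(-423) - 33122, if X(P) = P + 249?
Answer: -33296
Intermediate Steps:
X(P) = 249 + P
X(-423) - 33122 = (249 - 423) - 33122 = -174 - 33122 = -33296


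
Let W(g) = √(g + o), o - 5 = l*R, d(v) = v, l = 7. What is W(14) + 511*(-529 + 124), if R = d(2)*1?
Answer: -206955 + √33 ≈ -2.0695e+5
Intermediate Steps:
R = 2 (R = 2*1 = 2)
o = 19 (o = 5 + 7*2 = 5 + 14 = 19)
W(g) = √(19 + g) (W(g) = √(g + 19) = √(19 + g))
W(14) + 511*(-529 + 124) = √(19 + 14) + 511*(-529 + 124) = √33 + 511*(-405) = √33 - 206955 = -206955 + √33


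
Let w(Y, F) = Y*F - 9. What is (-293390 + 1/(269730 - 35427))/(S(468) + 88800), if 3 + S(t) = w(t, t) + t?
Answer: -9820308167/10318704120 ≈ -0.95170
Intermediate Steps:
w(Y, F) = -9 + F*Y (w(Y, F) = F*Y - 9 = -9 + F*Y)
S(t) = -12 + t + t² (S(t) = -3 + ((-9 + t*t) + t) = -3 + ((-9 + t²) + t) = -3 + (-9 + t + t²) = -12 + t + t²)
(-293390 + 1/(269730 - 35427))/(S(468) + 88800) = (-293390 + 1/(269730 - 35427))/((-12 + 468 + 468²) + 88800) = (-293390 + 1/234303)/((-12 + 468 + 219024) + 88800) = (-293390 + 1/234303)/(219480 + 88800) = -68742157169/234303/308280 = -68742157169/234303*1/308280 = -9820308167/10318704120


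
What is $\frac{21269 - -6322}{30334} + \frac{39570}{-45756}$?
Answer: $\frac{2589059}{57831771} \approx 0.044769$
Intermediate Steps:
$\frac{21269 - -6322}{30334} + \frac{39570}{-45756} = \left(21269 + 6322\right) \frac{1}{30334} + 39570 \left(- \frac{1}{45756}\right) = 27591 \cdot \frac{1}{30334} - \frac{6595}{7626} = \frac{27591}{30334} - \frac{6595}{7626} = \frac{2589059}{57831771}$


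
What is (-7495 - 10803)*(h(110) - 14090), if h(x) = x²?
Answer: 36413020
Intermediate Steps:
(-7495 - 10803)*(h(110) - 14090) = (-7495 - 10803)*(110² - 14090) = -18298*(12100 - 14090) = -18298*(-1990) = 36413020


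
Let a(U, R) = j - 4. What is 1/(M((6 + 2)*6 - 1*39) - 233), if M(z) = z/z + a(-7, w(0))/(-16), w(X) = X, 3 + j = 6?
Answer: -16/3711 ≈ -0.0043115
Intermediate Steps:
j = 3 (j = -3 + 6 = 3)
a(U, R) = -1 (a(U, R) = 3 - 4 = -1)
M(z) = 17/16 (M(z) = z/z - 1/(-16) = 1 - 1*(-1/16) = 1 + 1/16 = 17/16)
1/(M((6 + 2)*6 - 1*39) - 233) = 1/(17/16 - 233) = 1/(-3711/16) = -16/3711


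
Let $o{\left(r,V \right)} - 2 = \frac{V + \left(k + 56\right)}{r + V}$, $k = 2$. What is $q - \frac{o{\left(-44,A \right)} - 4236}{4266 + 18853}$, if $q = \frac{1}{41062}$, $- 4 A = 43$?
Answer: $\frac{12695799677}{69299803594} \approx 0.1832$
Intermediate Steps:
$A = - \frac{43}{4}$ ($A = \left(- \frac{1}{4}\right) 43 = - \frac{43}{4} \approx -10.75$)
$o{\left(r,V \right)} = 2 + \frac{58 + V}{V + r}$ ($o{\left(r,V \right)} = 2 + \frac{V + \left(2 + 56\right)}{r + V} = 2 + \frac{V + 58}{V + r} = 2 + \frac{58 + V}{V + r}$)
$q = \frac{1}{41062} \approx 2.4353 \cdot 10^{-5}$
$q - \frac{o{\left(-44,A \right)} - 4236}{4266 + 18853} = \frac{1}{41062} - \frac{\frac{58 + 2 \left(-44\right) + 3 \left(- \frac{43}{4}\right)}{- \frac{43}{4} - 44} - 4236}{4266 + 18853} = \frac{1}{41062} - \frac{\frac{58 - 88 - \frac{129}{4}}{- \frac{219}{4}} - 4236}{23119} = \frac{1}{41062} - \left(\left(- \frac{4}{219}\right) \left(- \frac{249}{4}\right) - 4236\right) \frac{1}{23119} = \frac{1}{41062} - \left(\frac{83}{73} - 4236\right) \frac{1}{23119} = \frac{1}{41062} - \left(- \frac{309145}{73}\right) \frac{1}{23119} = \frac{1}{41062} - - \frac{309145}{1687687} = \frac{1}{41062} + \frac{309145}{1687687} = \frac{12695799677}{69299803594}$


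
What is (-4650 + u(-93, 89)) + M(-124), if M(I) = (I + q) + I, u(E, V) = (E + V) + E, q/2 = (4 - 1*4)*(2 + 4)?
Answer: -4995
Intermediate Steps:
q = 0 (q = 2*((4 - 1*4)*(2 + 4)) = 2*((4 - 4)*6) = 2*(0*6) = 2*0 = 0)
u(E, V) = V + 2*E
M(I) = 2*I (M(I) = (I + 0) + I = I + I = 2*I)
(-4650 + u(-93, 89)) + M(-124) = (-4650 + (89 + 2*(-93))) + 2*(-124) = (-4650 + (89 - 186)) - 248 = (-4650 - 97) - 248 = -4747 - 248 = -4995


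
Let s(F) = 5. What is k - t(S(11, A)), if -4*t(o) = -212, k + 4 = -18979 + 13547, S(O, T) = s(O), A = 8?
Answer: -5489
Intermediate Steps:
S(O, T) = 5
k = -5436 (k = -4 + (-18979 + 13547) = -4 - 5432 = -5436)
t(o) = 53 (t(o) = -¼*(-212) = 53)
k - t(S(11, A)) = -5436 - 1*53 = -5436 - 53 = -5489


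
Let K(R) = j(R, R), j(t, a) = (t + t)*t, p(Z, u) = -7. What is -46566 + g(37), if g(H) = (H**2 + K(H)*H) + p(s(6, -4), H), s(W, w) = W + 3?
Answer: 56102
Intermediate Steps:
s(W, w) = 3 + W
j(t, a) = 2*t**2 (j(t, a) = (2*t)*t = 2*t**2)
K(R) = 2*R**2
g(H) = -7 + H**2 + 2*H**3 (g(H) = (H**2 + (2*H**2)*H) - 7 = (H**2 + 2*H**3) - 7 = -7 + H**2 + 2*H**3)
-46566 + g(37) = -46566 + (-7 + 37**2 + 2*37**3) = -46566 + (-7 + 1369 + 2*50653) = -46566 + (-7 + 1369 + 101306) = -46566 + 102668 = 56102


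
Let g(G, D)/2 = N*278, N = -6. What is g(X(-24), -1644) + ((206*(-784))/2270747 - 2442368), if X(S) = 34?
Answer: -5553575182392/2270747 ≈ -2.4457e+6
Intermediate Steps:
g(G, D) = -3336 (g(G, D) = 2*(-6*278) = 2*(-1668) = -3336)
g(X(-24), -1644) + ((206*(-784))/2270747 - 2442368) = -3336 + ((206*(-784))/2270747 - 2442368) = -3336 + (-161504*1/2270747 - 2442368) = -3336 + (-161504/2270747 - 2442368) = -3336 - 5545999970400/2270747 = -5553575182392/2270747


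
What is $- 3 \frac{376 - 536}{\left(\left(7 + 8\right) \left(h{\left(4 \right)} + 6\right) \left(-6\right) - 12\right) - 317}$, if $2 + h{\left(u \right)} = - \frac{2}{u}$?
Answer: $- \frac{120}{161} \approx -0.74534$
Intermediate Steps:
$h{\left(u \right)} = -2 - \frac{2}{u}$
$- 3 \frac{376 - 536}{\left(\left(7 + 8\right) \left(h{\left(4 \right)} + 6\right) \left(-6\right) - 12\right) - 317} = - 3 \frac{376 - 536}{\left(\left(7 + 8\right) \left(\left(-2 - \frac{2}{4}\right) + 6\right) \left(-6\right) - 12\right) - 317} = - 3 \left(- \frac{160}{\left(15 \left(\left(-2 - \frac{1}{2}\right) + 6\right) \left(-6\right) - 12\right) - 317}\right) = - 3 \left(- \frac{160}{\left(15 \left(- \frac{5}{2} + 6\right) \left(-6\right) - 12\right) - 317}\right) = - 3 \left(- \frac{160}{\left(15 \cdot \frac{7}{2} \left(-6\right) - 12\right) - 317}\right) = - 3 \left(- \frac{160}{\left(\frac{105}{2} \left(-6\right) - 12\right) - 317}\right) = - 3 \left(- \frac{160}{\left(-315 - 12\right) - 317}\right) = - 3 \left(- \frac{160}{-327 - 317}\right) = - 3 \left(- \frac{160}{-644}\right) = - 3 \left(\left(-160\right) \left(- \frac{1}{644}\right)\right) = \left(-3\right) \frac{40}{161} = - \frac{120}{161}$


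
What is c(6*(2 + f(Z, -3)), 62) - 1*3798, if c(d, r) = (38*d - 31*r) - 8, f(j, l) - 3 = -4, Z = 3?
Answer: -5500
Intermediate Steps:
f(j, l) = -1 (f(j, l) = 3 - 4 = -1)
c(d, r) = -8 - 31*r + 38*d (c(d, r) = (-31*r + 38*d) - 8 = -8 - 31*r + 38*d)
c(6*(2 + f(Z, -3)), 62) - 1*3798 = (-8 - 31*62 + 38*(6*(2 - 1))) - 1*3798 = (-8 - 1922 + 38*(6*1)) - 3798 = (-8 - 1922 + 38*6) - 3798 = (-8 - 1922 + 228) - 3798 = -1702 - 3798 = -5500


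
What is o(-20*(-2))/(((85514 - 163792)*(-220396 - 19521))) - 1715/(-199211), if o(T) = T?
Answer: 16104045143265/1870613494655693 ≈ 0.0086090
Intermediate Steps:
o(-20*(-2))/(((85514 - 163792)*(-220396 - 19521))) - 1715/(-199211) = (-20*(-2))/(((85514 - 163792)*(-220396 - 19521))) - 1715/(-199211) = 40/((-78278*(-239917))) - 1715*(-1/199211) = 40/18780222926 + 1715/199211 = 40*(1/18780222926) + 1715/199211 = 20/9390111463 + 1715/199211 = 16104045143265/1870613494655693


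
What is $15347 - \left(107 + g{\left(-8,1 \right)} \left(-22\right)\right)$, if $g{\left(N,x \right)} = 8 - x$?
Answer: $15394$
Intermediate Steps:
$15347 - \left(107 + g{\left(-8,1 \right)} \left(-22\right)\right) = 15347 - \left(107 + \left(8 - 1\right) \left(-22\right)\right) = 15347 - \left(107 + 7 \left(-22\right)\right) = 15347 - \left(107 - 154\right) = 15347 - -47 = 15347 + 47 = 15394$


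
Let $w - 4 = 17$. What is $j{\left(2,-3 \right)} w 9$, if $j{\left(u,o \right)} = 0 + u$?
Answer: $378$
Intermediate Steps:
$w = 21$ ($w = 4 + 17 = 21$)
$j{\left(u,o \right)} = u$
$j{\left(2,-3 \right)} w 9 = 2 \cdot 21 \cdot 9 = 42 \cdot 9 = 378$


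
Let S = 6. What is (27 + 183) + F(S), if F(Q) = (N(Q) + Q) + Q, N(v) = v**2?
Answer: 258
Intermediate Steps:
F(Q) = Q**2 + 2*Q (F(Q) = (Q**2 + Q) + Q = (Q + Q**2) + Q = Q**2 + 2*Q)
(27 + 183) + F(S) = (27 + 183) + 6*(2 + 6) = 210 + 6*8 = 210 + 48 = 258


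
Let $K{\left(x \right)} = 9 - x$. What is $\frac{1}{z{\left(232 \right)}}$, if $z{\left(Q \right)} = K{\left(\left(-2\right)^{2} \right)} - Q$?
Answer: $- \frac{1}{227} \approx -0.0044053$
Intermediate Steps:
$z{\left(Q \right)} = 5 - Q$ ($z{\left(Q \right)} = \left(9 - \left(-2\right)^{2}\right) - Q = \left(9 - 4\right) - Q = 5 - Q$)
$\frac{1}{z{\left(232 \right)}} = \frac{1}{5 - 232} = \frac{1}{-227} = - \frac{1}{227}$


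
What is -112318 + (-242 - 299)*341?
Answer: -296799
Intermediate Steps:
-112318 + (-242 - 299)*341 = -112318 - 541*341 = -112318 - 184481 = -296799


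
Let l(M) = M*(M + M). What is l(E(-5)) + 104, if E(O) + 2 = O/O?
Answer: 106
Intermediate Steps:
E(O) = -1 (E(O) = -2 + O/O = -2 + 1 = -1)
l(M) = 2*M² (l(M) = M*(2*M) = 2*M²)
l(E(-5)) + 104 = 2*(-1)² + 104 = 2*1 + 104 = 2 + 104 = 106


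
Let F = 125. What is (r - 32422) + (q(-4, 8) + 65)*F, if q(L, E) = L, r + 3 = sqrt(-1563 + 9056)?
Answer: -24800 + sqrt(7493) ≈ -24713.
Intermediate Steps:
r = -3 + sqrt(7493) (r = -3 + sqrt(-1563 + 9056) = -3 + sqrt(7493) ≈ 83.562)
(r - 32422) + (q(-4, 8) + 65)*F = ((-3 + sqrt(7493)) - 32422) + (-4 + 65)*125 = (-32425 + sqrt(7493)) + 61*125 = (-32425 + sqrt(7493)) + 7625 = -24800 + sqrt(7493)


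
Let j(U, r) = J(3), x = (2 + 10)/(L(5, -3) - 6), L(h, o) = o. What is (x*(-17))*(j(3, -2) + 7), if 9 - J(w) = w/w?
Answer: 340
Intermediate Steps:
x = -4/3 (x = (2 + 10)/(-3 - 6) = 12/(-9) = 12*(-1/9) = -4/3 ≈ -1.3333)
J(w) = 8 (J(w) = 9 - w/w = 9 - 1*1 = 9 - 1 = 8)
j(U, r) = 8
(x*(-17))*(j(3, -2) + 7) = (-4/3*(-17))*(8 + 7) = (68/3)*15 = 340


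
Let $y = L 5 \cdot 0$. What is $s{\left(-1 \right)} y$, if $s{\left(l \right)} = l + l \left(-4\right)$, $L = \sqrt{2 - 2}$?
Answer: $0$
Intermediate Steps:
$L = 0$ ($L = \sqrt{0} = 0$)
$s{\left(l \right)} = - 3 l$ ($s{\left(l \right)} = l - 4 l = - 3 l$)
$y = 0$ ($y = 0 \cdot 5 \cdot 0 = 0 \cdot 0 = 0$)
$s{\left(-1 \right)} y = \left(-3\right) \left(-1\right) 0 = 3 \cdot 0 = 0$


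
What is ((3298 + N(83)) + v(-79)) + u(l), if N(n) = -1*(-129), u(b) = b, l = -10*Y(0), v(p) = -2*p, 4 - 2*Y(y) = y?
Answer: 3565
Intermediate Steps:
Y(y) = 2 - y/2
l = -20 (l = -10*(2 - ½*0) = -10*(2 + 0) = -10*2 = -20)
N(n) = 129
((3298 + N(83)) + v(-79)) + u(l) = ((3298 + 129) - 2*(-79)) - 20 = (3427 + 158) - 20 = 3585 - 20 = 3565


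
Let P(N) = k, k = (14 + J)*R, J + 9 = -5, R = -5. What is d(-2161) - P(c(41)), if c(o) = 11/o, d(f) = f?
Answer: -2161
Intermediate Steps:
J = -14 (J = -9 - 5 = -14)
k = 0 (k = (14 - 14)*(-5) = 0*(-5) = 0)
P(N) = 0
d(-2161) - P(c(41)) = -2161 - 1*0 = -2161 + 0 = -2161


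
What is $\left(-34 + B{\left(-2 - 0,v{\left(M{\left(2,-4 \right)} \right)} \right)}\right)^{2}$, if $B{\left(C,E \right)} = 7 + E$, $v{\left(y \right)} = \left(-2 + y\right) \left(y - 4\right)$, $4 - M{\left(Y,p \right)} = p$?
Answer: $9$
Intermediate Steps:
$M{\left(Y,p \right)} = 4 - p$
$v{\left(y \right)} = \left(-4 + y\right) \left(-2 + y\right)$ ($v{\left(y \right)} = \left(-2 + y\right) \left(-4 + y\right) = \left(-4 + y\right) \left(-2 + y\right)$)
$\left(-34 + B{\left(-2 - 0,v{\left(M{\left(2,-4 \right)} \right)} \right)}\right)^{2} = \left(-34 + \left(7 + \left(8 + \left(4 - -4\right)^{2} - 6 \left(4 - -4\right)\right)\right)\right)^{2} = \left(-34 + \left(7 + \left(8 + \left(4 + 4\right)^{2} - 6 \left(4 + 4\right)\right)\right)\right)^{2} = \left(-34 + \left(7 + \left(8 + 8^{2} - 48\right)\right)\right)^{2} = \left(-34 + \left(7 + \left(8 + 64 - 48\right)\right)\right)^{2} = \left(-34 + \left(7 + 24\right)\right)^{2} = \left(-34 + 31\right)^{2} = \left(-3\right)^{2} = 9$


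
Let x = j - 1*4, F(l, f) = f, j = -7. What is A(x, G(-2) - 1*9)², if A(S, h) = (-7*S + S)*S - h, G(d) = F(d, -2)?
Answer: 511225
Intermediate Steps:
G(d) = -2
x = -11 (x = -7 - 1*4 = -7 - 4 = -11)
A(S, h) = -h - 6*S² (A(S, h) = (-6*S)*S - h = -6*S² - h = -h - 6*S²)
A(x, G(-2) - 1*9)² = (-(-2 - 1*9) - 6*(-11)²)² = (-(-2 - 9) - 6*121)² = (-1*(-11) - 726)² = (11 - 726)² = (-715)² = 511225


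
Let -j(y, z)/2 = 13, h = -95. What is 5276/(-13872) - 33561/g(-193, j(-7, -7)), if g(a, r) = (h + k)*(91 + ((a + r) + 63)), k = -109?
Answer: -164068/56355 ≈ -2.9113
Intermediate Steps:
j(y, z) = -26 (j(y, z) = -2*13 = -26)
g(a, r) = -31416 - 204*a - 204*r (g(a, r) = (-95 - 109)*(91 + ((a + r) + 63)) = -204*(91 + (63 + a + r)) = -204*(154 + a + r) = -31416 - 204*a - 204*r)
5276/(-13872) - 33561/g(-193, j(-7, -7)) = 5276/(-13872) - 33561/(-31416 - 204*(-193) - 204*(-26)) = 5276*(-1/13872) - 33561/(-31416 + 39372 + 5304) = -1319/3468 - 33561/13260 = -1319/3468 - 33561*1/13260 = -1319/3468 - 11187/4420 = -164068/56355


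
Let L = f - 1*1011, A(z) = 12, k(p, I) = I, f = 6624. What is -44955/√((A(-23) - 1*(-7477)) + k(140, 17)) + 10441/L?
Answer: 10441/5613 - 4995*√834/278 ≈ -517.03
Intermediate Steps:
L = 5613 (L = 6624 - 1*1011 = 6624 - 1011 = 5613)
-44955/√((A(-23) - 1*(-7477)) + k(140, 17)) + 10441/L = -44955/√((12 - 1*(-7477)) + 17) + 10441/5613 = -44955/√((12 + 7477) + 17) + 10441*(1/5613) = -44955/√(7489 + 17) + 10441/5613 = -44955*√834/2502 + 10441/5613 = -4995*√834/278 + 10441/5613 = 10441/5613 - 4995*√834/278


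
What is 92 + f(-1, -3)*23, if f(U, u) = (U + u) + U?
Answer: -23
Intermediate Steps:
f(U, u) = u + 2*U
92 + f(-1, -3)*23 = 92 + (-3 + 2*(-1))*23 = 92 + (-3 - 2)*23 = 92 - 5*23 = 92 - 115 = -23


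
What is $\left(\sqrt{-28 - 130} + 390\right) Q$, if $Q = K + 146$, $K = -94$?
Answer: $20280 + 52 i \sqrt{158} \approx 20280.0 + 653.63 i$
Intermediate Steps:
$Q = 52$ ($Q = -94 + 146 = 52$)
$\left(\sqrt{-28 - 130} + 390\right) Q = \left(\sqrt{-28 - 130} + 390\right) 52 = \left(\sqrt{-158} + 390\right) 52 = \left(i \sqrt{158} + 390\right) 52 = \left(390 + i \sqrt{158}\right) 52 = 20280 + 52 i \sqrt{158}$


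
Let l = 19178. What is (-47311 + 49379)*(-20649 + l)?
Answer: -3042028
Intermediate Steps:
(-47311 + 49379)*(-20649 + l) = (-47311 + 49379)*(-20649 + 19178) = 2068*(-1471) = -3042028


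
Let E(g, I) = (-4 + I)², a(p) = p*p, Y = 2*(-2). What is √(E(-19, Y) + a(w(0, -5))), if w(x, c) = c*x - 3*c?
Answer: 17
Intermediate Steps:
Y = -4
w(x, c) = -3*c + c*x
a(p) = p²
√(E(-19, Y) + a(w(0, -5))) = √((-4 - 4)² + (-5*(-3 + 0))²) = √((-8)² + (-5*(-3))²) = √(64 + 15²) = √(64 + 225) = √289 = 17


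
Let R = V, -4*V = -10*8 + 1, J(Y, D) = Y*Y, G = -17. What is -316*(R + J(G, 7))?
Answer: -97565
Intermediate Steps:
J(Y, D) = Y²
V = 79/4 (V = -(-10*8 + 1)/4 = -(-80 + 1)/4 = -¼*(-79) = 79/4 ≈ 19.750)
R = 79/4 ≈ 19.750
-316*(R + J(G, 7)) = -316*(79/4 + (-17)²) = -316*(79/4 + 289) = -316*1235/4 = -97565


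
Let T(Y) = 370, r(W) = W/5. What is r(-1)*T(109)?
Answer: -74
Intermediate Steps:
r(W) = W/5 (r(W) = W*(⅕) = W/5)
r(-1)*T(109) = ((⅕)*(-1))*370 = -⅕*370 = -74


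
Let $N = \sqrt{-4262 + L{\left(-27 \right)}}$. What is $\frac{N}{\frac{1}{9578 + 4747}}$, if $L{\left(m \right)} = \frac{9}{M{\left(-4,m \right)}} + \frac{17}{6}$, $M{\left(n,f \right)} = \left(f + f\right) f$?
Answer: $\frac{19100 i \sqrt{21562}}{3} \approx 9.3488 \cdot 10^{5} i$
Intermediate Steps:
$M{\left(n,f \right)} = 2 f^{2}$ ($M{\left(n,f \right)} = 2 f f = 2 f^{2}$)
$L{\left(m \right)} = \frac{17}{6} + \frac{9}{2 m^{2}}$ ($L{\left(m \right)} = \frac{9}{2 m^{2}} + \frac{17}{6} = \frac{17}{6} + \frac{9}{2 m^{2}}$)
$N = \frac{4 i \sqrt{21562}}{9}$ ($N = \sqrt{-4262 + \left(\frac{17}{6} + \frac{9}{2 \cdot 729}\right)} = \sqrt{-4262 + \left(\frac{17}{6} + \frac{9}{2} \cdot \frac{1}{729}\right)} = \sqrt{-4262 + \left(\frac{17}{6} + \frac{1}{162}\right)} = \sqrt{-4262 + \frac{230}{81}} = \sqrt{- \frac{344992}{81}} = \frac{4 i \sqrt{21562}}{9} \approx 65.262 i$)
$\frac{N}{\frac{1}{9578 + 4747}} = \frac{\frac{4}{9} i \sqrt{21562}}{\frac{1}{9578 + 4747}} = \frac{\frac{4}{9} i \sqrt{21562}}{\frac{1}{14325}} = \frac{4 i \sqrt{21562}}{9} \frac{1}{\frac{1}{14325}} = \frac{4 i \sqrt{21562}}{9} \cdot 14325 = \frac{19100 i \sqrt{21562}}{3}$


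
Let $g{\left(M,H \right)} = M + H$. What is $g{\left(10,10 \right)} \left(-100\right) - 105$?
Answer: $-2105$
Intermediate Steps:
$g{\left(M,H \right)} = H + M$
$g{\left(10,10 \right)} \left(-100\right) - 105 = \left(10 + 10\right) \left(-100\right) - 105 = 20 \left(-100\right) - 105 = -2000 - 105 = -2105$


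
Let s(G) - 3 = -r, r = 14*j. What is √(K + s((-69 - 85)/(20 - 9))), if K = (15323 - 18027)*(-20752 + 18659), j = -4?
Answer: √5659531 ≈ 2379.0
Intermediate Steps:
r = -56 (r = 14*(-4) = -56)
s(G) = 59 (s(G) = 3 - 1*(-56) = 3 + 56 = 59)
K = 5659472 (K = -2704*(-2093) = 5659472)
√(K + s((-69 - 85)/(20 - 9))) = √(5659472 + 59) = √5659531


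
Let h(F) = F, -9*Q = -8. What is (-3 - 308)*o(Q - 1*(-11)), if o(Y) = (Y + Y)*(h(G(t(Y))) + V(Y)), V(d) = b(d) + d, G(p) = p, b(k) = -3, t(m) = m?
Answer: -12445598/81 ≈ -1.5365e+5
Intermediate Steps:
Q = 8/9 (Q = -⅑*(-8) = 8/9 ≈ 0.88889)
V(d) = -3 + d
o(Y) = 2*Y*(-3 + 2*Y) (o(Y) = (Y + Y)*(Y + (-3 + Y)) = (2*Y)*(-3 + 2*Y) = 2*Y*(-3 + 2*Y))
(-3 - 308)*o(Q - 1*(-11)) = (-3 - 308)*(2*(8/9 - 1*(-11))*(-3 + 2*(8/9 - 1*(-11)))) = -622*(8/9 + 11)*(-3 + 2*(8/9 + 11)) = -622*107*(-3 + 2*(107/9))/9 = -622*107*(-3 + 214/9)/9 = -622*107*187/(9*9) = -311*40018/81 = -12445598/81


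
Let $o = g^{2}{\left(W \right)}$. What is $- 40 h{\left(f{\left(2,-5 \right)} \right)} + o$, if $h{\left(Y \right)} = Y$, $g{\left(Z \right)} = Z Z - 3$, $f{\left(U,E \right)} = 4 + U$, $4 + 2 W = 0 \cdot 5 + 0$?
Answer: $-239$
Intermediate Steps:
$W = -2$ ($W = -2 + \frac{0 \cdot 5 + 0}{2} = -2 + \frac{0 + 0}{2} = -2 + \frac{1}{2} \cdot 0 = -2 + 0 = -2$)
$g{\left(Z \right)} = -3 + Z^{2}$ ($g{\left(Z \right)} = Z^{2} - 3 = -3 + Z^{2}$)
$o = 1$ ($o = \left(-3 + \left(-2\right)^{2}\right)^{2} = \left(-3 + 4\right)^{2} = 1^{2} = 1$)
$- 40 h{\left(f{\left(2,-5 \right)} \right)} + o = - 40 \left(4 + 2\right) + 1 = \left(-40\right) 6 + 1 = -240 + 1 = -239$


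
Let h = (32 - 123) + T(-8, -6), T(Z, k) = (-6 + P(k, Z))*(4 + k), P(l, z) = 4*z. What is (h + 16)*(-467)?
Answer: -467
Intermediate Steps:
T(Z, k) = (-6 + 4*Z)*(4 + k)
h = -15 (h = (32 - 123) + (-24 - 6*(-6) + 16*(-8) + 4*(-8)*(-6)) = -91 + (-24 + 36 - 128 + 192) = -91 + 76 = -15)
(h + 16)*(-467) = (-15 + 16)*(-467) = 1*(-467) = -467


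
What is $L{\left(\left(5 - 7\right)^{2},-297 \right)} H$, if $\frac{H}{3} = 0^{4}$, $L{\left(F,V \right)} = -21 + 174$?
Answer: $0$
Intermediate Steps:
$L{\left(F,V \right)} = 153$
$H = 0$ ($H = 3 \cdot 0^{4} = 3 \cdot 0 = 0$)
$L{\left(\left(5 - 7\right)^{2},-297 \right)} H = 153 \cdot 0 = 0$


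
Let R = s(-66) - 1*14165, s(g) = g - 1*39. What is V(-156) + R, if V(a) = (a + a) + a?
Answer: -14738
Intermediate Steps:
V(a) = 3*a (V(a) = 2*a + a = 3*a)
s(g) = -39 + g (s(g) = g - 39 = -39 + g)
R = -14270 (R = (-39 - 66) - 1*14165 = -105 - 14165 = -14270)
V(-156) + R = 3*(-156) - 14270 = -468 - 14270 = -14738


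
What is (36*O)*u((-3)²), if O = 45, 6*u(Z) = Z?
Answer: 2430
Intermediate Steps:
u(Z) = Z/6
(36*O)*u((-3)²) = (36*45)*((⅙)*(-3)²) = 1620*((⅙)*9) = 1620*(3/2) = 2430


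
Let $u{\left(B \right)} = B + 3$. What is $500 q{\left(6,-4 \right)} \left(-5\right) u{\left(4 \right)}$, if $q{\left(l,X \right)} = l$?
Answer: $-105000$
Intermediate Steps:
$u{\left(B \right)} = 3 + B$
$500 q{\left(6,-4 \right)} \left(-5\right) u{\left(4 \right)} = 500 \cdot 6 \left(-5\right) \left(3 + 4\right) = 500 \left(\left(-30\right) 7\right) = 500 \left(-210\right) = -105000$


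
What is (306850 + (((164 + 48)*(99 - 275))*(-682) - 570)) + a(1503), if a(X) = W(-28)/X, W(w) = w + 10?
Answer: 4300761686/167 ≈ 2.5753e+7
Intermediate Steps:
W(w) = 10 + w
a(X) = -18/X (a(X) = (10 - 28)/X = -18/X)
(306850 + (((164 + 48)*(99 - 275))*(-682) - 570)) + a(1503) = (306850 + (((164 + 48)*(99 - 275))*(-682) - 570)) - 18/1503 = (306850 + ((212*(-176))*(-682) - 570)) - 18*1/1503 = (306850 + (-37312*(-682) - 570)) - 2/167 = (306850 + (25446784 - 570)) - 2/167 = (306850 + 25446214) - 2/167 = 25753064 - 2/167 = 4300761686/167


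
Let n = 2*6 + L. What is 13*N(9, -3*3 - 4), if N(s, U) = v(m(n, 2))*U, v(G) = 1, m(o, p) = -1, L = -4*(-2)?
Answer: -169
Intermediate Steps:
L = 8
n = 20 (n = 2*6 + 8 = 12 + 8 = 20)
N(s, U) = U (N(s, U) = 1*U = U)
13*N(9, -3*3 - 4) = 13*(-3*3 - 4) = 13*(-9 - 4) = 13*(-13) = -169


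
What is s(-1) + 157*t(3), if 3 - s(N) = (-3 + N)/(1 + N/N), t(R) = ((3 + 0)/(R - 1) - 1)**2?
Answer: 177/4 ≈ 44.250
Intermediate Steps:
t(R) = (-1 + 3/(-1 + R))**2 (t(R) = (3/(-1 + R) - 1)**2 = (-1 + 3/(-1 + R))**2)
s(N) = 9/2 - N/2 (s(N) = 3 - (-3 + N)/(1 + N/N) = 3 - (-3 + N)/(1 + 1) = 3 - (-3 + N)/2 = 3 - (-3/2 + N/2) = 3 + (3/2 - N/2) = 9/2 - N/2)
s(-1) + 157*t(3) = (9/2 - 1/2*(-1)) + 157*((-4 + 3)**2/(-1 + 3)**2) = (9/2 + 1/2) + 157*((-1)**2/2**2) = 5 + 157*((1/4)*1) = 5 + 157*(1/4) = 5 + 157/4 = 177/4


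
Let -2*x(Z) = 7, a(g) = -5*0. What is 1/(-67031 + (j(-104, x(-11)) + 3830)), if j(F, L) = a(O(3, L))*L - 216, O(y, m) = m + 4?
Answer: -1/63417 ≈ -1.5769e-5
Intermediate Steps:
O(y, m) = 4 + m
a(g) = 0
x(Z) = -7/2 (x(Z) = -½*7 = -7/2)
j(F, L) = -216 (j(F, L) = 0*L - 216 = 0 - 216 = -216)
1/(-67031 + (j(-104, x(-11)) + 3830)) = 1/(-67031 + (-216 + 3830)) = 1/(-67031 + 3614) = 1/(-63417) = -1/63417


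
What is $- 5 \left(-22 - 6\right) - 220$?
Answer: $-80$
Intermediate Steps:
$- 5 \left(-22 - 6\right) - 220 = \left(-5\right) \left(-28\right) - 220 = 140 - 220 = -80$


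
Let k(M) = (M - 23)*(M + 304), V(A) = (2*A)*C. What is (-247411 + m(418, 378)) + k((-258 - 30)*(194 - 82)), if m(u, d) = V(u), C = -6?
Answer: 1031126181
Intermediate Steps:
V(A) = -12*A (V(A) = (2*A)*(-6) = -12*A)
m(u, d) = -12*u
k(M) = (-23 + M)*(304 + M)
(-247411 + m(418, 378)) + k((-258 - 30)*(194 - 82)) = (-247411 - 12*418) + (-6992 + ((-258 - 30)*(194 - 82))² + 281*((-258 - 30)*(194 - 82))) = (-247411 - 5016) + (-6992 + (-288*112)² + 281*(-288*112)) = -252427 + (-6992 + (-32256)² + 281*(-32256)) = -252427 + (-6992 + 1040449536 - 9063936) = -252427 + 1031378608 = 1031126181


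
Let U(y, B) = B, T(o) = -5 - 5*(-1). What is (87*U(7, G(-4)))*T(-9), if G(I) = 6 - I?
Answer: 0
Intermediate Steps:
T(o) = 0 (T(o) = -5 + 5 = 0)
(87*U(7, G(-4)))*T(-9) = (87*(6 - 1*(-4)))*0 = (87*(6 + 4))*0 = (87*10)*0 = 870*0 = 0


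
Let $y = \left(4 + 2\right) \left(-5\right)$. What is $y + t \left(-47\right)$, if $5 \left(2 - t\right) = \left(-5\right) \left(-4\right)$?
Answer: $64$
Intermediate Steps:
$t = -2$ ($t = 2 - \frac{\left(-5\right) \left(-4\right)}{5} = 2 - 4 = -2$)
$y = -30$ ($y = 6 \left(-5\right) = -30$)
$y + t \left(-47\right) = -30 - -94 = -30 + 94 = 64$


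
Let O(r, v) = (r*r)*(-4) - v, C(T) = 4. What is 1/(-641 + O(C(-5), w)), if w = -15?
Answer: -1/690 ≈ -0.0014493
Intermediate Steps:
O(r, v) = -v - 4*r² (O(r, v) = r²*(-4) - v = -4*r² - v = -v - 4*r²)
1/(-641 + O(C(-5), w)) = 1/(-641 + (-1*(-15) - 4*4²)) = 1/(-641 + (15 - 4*16)) = 1/(-641 + (15 - 64)) = 1/(-641 - 49) = 1/(-690) = -1/690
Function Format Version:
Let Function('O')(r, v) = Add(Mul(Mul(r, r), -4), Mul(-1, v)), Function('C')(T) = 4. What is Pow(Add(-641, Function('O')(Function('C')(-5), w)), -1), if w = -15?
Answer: Rational(-1, 690) ≈ -0.0014493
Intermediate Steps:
Function('O')(r, v) = Add(Mul(-1, v), Mul(-4, Pow(r, 2))) (Function('O')(r, v) = Add(Mul(Pow(r, 2), -4), Mul(-1, v)) = Add(Mul(-4, Pow(r, 2)), Mul(-1, v)) = Add(Mul(-1, v), Mul(-4, Pow(r, 2))))
Pow(Add(-641, Function('O')(Function('C')(-5), w)), -1) = Pow(Add(-641, Add(Mul(-1, -15), Mul(-4, Pow(4, 2)))), -1) = Pow(Add(-641, Add(15, Mul(-4, 16))), -1) = Pow(Add(-641, Add(15, -64)), -1) = Pow(Add(-641, -49), -1) = Pow(-690, -1) = Rational(-1, 690)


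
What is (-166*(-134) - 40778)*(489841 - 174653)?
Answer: -5841694392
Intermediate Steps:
(-166*(-134) - 40778)*(489841 - 174653) = (22244 - 40778)*315188 = -18534*315188 = -5841694392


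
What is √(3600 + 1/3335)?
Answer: √40040013335/3335 ≈ 60.000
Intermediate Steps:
√(3600 + 1/3335) = √(12006001/3335) = √40040013335/3335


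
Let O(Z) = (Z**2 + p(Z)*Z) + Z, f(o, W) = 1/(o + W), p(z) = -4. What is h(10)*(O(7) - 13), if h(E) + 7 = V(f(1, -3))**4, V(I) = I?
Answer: -1665/16 ≈ -104.06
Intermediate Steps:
f(o, W) = 1/(W + o)
O(Z) = Z**2 - 3*Z (O(Z) = (Z**2 - 4*Z) + Z = Z**2 - 3*Z)
h(E) = -111/16 (h(E) = -7 + (1/(-3 + 1))**4 = -7 + (1/(-2))**4 = -7 + (-1/2)**4 = -7 + 1/16 = -111/16)
h(10)*(O(7) - 13) = -111*(7*(-3 + 7) - 13)/16 = -111*(7*4 - 13)/16 = -111*(28 - 13)/16 = -111/16*15 = -1665/16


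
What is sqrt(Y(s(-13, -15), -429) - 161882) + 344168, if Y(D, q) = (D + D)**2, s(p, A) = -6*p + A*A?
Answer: 344168 + sqrt(205354) ≈ 3.4462e+5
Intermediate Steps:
s(p, A) = A**2 - 6*p (s(p, A) = -6*p + A**2 = A**2 - 6*p)
Y(D, q) = 4*D**2 (Y(D, q) = (2*D)**2 = 4*D**2)
sqrt(Y(s(-13, -15), -429) - 161882) + 344168 = sqrt(4*((-15)**2 - 6*(-13))**2 - 161882) + 344168 = sqrt(4*(225 + 78)**2 - 161882) + 344168 = sqrt(4*303**2 - 161882) + 344168 = sqrt(4*91809 - 161882) + 344168 = sqrt(367236 - 161882) + 344168 = sqrt(205354) + 344168 = 344168 + sqrt(205354)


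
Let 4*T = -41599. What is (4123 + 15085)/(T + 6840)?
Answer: -76832/14239 ≈ -5.3959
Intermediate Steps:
T = -41599/4 (T = (¼)*(-41599) = -41599/4 ≈ -10400.)
(4123 + 15085)/(T + 6840) = (4123 + 15085)/(-41599/4 + 6840) = 19208/(-14239/4) = 19208*(-4/14239) = -76832/14239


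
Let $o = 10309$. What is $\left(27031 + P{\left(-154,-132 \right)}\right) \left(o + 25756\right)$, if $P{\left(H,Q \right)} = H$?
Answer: $969319005$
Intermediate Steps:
$\left(27031 + P{\left(-154,-132 \right)}\right) \left(o + 25756\right) = \left(27031 - 154\right) \left(10309 + 25756\right) = 26877 \cdot 36065 = 969319005$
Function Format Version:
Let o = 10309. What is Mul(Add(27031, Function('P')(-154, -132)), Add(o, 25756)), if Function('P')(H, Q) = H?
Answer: 969319005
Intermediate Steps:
Mul(Add(27031, Function('P')(-154, -132)), Add(o, 25756)) = Mul(Add(27031, -154), Add(10309, 25756)) = Mul(26877, 36065) = 969319005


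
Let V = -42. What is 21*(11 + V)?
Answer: -651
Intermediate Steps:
21*(11 + V) = 21*(11 - 42) = 21*(-31) = -651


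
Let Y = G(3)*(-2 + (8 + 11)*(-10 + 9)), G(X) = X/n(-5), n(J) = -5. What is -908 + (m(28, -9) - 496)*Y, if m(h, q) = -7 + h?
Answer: -6893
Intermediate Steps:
G(X) = -X/5 (G(X) = X/(-5) = X*(-1/5) = -X/5)
Y = 63/5 (Y = (-1/5*3)*(-2 + (8 + 11)*(-10 + 9)) = -3*(-2 + 19*(-1))/5 = -3*(-2 - 19)/5 = -3/5*(-21) = 63/5 ≈ 12.600)
-908 + (m(28, -9) - 496)*Y = -908 + ((-7 + 28) - 496)*(63/5) = -908 + (21 - 496)*(63/5) = -908 - 475*63/5 = -908 - 5985 = -6893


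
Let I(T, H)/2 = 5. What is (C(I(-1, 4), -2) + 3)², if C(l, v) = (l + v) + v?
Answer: 81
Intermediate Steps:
I(T, H) = 10 (I(T, H) = 2*5 = 10)
C(l, v) = l + 2*v
(C(I(-1, 4), -2) + 3)² = ((10 + 2*(-2)) + 3)² = ((10 - 4) + 3)² = (6 + 3)² = 9² = 81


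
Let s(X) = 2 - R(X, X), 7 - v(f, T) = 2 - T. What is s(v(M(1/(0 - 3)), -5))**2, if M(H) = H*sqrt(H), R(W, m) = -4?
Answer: 36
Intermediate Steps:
M(H) = H**(3/2)
v(f, T) = 5 + T (v(f, T) = 7 - (2 - T) = 7 + (-2 + T) = 5 + T)
s(X) = 6 (s(X) = 2 - 1*(-4) = 2 + 4 = 6)
s(v(M(1/(0 - 3)), -5))**2 = 6**2 = 36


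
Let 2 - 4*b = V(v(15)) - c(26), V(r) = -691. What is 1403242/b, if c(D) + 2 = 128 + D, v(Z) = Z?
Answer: 5612968/845 ≈ 6642.6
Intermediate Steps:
c(D) = 126 + D (c(D) = -2 + (128 + D) = 126 + D)
b = 845/4 (b = ½ - (-691 - (126 + 26))/4 = ½ - (-691 - 1*152)/4 = ½ - (-691 - 152)/4 = ½ - ¼*(-843) = ½ + 843/4 = 845/4 ≈ 211.25)
1403242/b = 1403242/(845/4) = 1403242*(4/845) = 5612968/845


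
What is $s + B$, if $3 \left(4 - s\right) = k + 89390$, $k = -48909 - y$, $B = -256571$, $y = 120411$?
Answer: $- \frac{689771}{3} \approx -2.2992 \cdot 10^{5}$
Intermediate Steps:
$k = -169320$ ($k = -48909 - 120411 = -169320$)
$s = \frac{79942}{3}$ ($s = 4 - \frac{-169320 + 89390}{3} = 4 - - \frac{79930}{3} = 4 + \frac{79930}{3} = \frac{79942}{3} \approx 26647.0$)
$s + B = \frac{79942}{3} - 256571 = - \frac{689771}{3}$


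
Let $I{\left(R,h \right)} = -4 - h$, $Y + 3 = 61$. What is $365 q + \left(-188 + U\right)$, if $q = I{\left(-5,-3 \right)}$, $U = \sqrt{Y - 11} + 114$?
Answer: $-439 + \sqrt{47} \approx -432.14$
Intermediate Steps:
$Y = 58$ ($Y = -3 + 61 = 58$)
$U = 114 + \sqrt{47}$ ($U = \sqrt{58 - 11} + 114 = \sqrt{47} + 114 = 114 + \sqrt{47} \approx 120.86$)
$q = -1$ ($q = -4 - -3 = -4 + 3 = -1$)
$365 q + \left(-188 + U\right) = 365 \left(-1\right) - \left(74 - \sqrt{47}\right) = -365 - \left(74 - \sqrt{47}\right) = -439 + \sqrt{47}$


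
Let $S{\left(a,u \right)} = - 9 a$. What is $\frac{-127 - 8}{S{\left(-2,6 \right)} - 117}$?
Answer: $\frac{15}{11} \approx 1.3636$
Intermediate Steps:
$\frac{-127 - 8}{S{\left(-2,6 \right)} - 117} = \frac{-127 - 8}{\left(-9\right) \left(-2\right) - 117} = - \frac{135}{18 - 117} = - \frac{135}{-99} = \left(-135\right) \left(- \frac{1}{99}\right) = \frac{15}{11}$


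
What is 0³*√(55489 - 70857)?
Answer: 0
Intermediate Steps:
0³*√(55489 - 70857) = 0*√(-15368) = 0*(2*I*√3842) = 0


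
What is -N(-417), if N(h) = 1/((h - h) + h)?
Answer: 1/417 ≈ 0.0023981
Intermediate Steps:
N(h) = 1/h (N(h) = 1/(0 + h) = 1/h)
-N(-417) = -1/(-417) = -1*(-1/417) = 1/417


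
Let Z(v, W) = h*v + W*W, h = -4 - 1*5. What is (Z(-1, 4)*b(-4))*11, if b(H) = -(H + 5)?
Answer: -275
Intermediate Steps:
h = -9 (h = -4 - 5 = -9)
b(H) = -5 - H (b(H) = -(5 + H) = -5 - H)
Z(v, W) = W**2 - 9*v (Z(v, W) = -9*v + W*W = -9*v + W**2 = W**2 - 9*v)
(Z(-1, 4)*b(-4))*11 = ((4**2 - 9*(-1))*(-5 - 1*(-4)))*11 = ((16 + 9)*(-5 + 4))*11 = (25*(-1))*11 = -25*11 = -275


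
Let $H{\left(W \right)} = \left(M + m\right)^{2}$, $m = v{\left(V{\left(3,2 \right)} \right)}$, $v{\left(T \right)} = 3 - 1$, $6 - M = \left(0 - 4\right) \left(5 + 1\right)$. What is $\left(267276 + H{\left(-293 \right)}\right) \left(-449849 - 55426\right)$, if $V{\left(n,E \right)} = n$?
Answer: $-135565282500$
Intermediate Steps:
$M = 30$ ($M = 6 - \left(0 - 4\right) \left(5 + 1\right) = 6 - \left(-4\right) 6 = 6 - -24 = 6 + 24 = 30$)
$v{\left(T \right)} = 2$
$m = 2$
$H{\left(W \right)} = 1024$ ($H{\left(W \right)} = \left(30 + 2\right)^{2} = 32^{2} = 1024$)
$\left(267276 + H{\left(-293 \right)}\right) \left(-449849 - 55426\right) = \left(267276 + 1024\right) \left(-449849 - 55426\right) = 268300 \left(-505275\right) = -135565282500$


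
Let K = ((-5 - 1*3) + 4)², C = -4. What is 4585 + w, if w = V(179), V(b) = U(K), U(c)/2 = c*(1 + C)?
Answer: 4489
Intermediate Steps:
K = 16 (K = ((-5 - 3) + 4)² = (-8 + 4)² = (-4)² = 16)
U(c) = -6*c (U(c) = 2*(c*(1 - 4)) = 2*(c*(-3)) = 2*(-3*c) = -6*c)
V(b) = -96 (V(b) = -6*16 = -96)
w = -96
4585 + w = 4585 - 96 = 4489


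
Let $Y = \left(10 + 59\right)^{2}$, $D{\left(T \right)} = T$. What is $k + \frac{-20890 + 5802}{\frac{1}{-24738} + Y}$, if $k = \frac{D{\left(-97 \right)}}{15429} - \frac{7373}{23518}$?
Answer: $- \frac{149102923588293839}{42736694473633974} \approx -3.4889$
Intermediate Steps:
$k = - \frac{116039263}{362859222}$ ($k = - \frac{97}{15429} - \frac{7373}{23518} = - \frac{116039263}{362859222} \approx -0.31979$)
$Y = 4761$ ($Y = 69^{2} = 4761$)
$k + \frac{-20890 + 5802}{\frac{1}{-24738} + Y} = - \frac{116039263}{362859222} + \frac{-20890 + 5802}{\frac{1}{-24738} + 4761} = - \frac{116039263}{362859222} - \frac{15088}{- \frac{1}{24738} + 4761} = - \frac{116039263}{362859222} - \frac{15088}{\frac{117777617}{24738}} = - \frac{116039263}{362859222} - \frac{373246944}{117777617} = - \frac{149102923588293839}{42736694473633974}$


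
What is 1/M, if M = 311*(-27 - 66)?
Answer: -1/28923 ≈ -3.4575e-5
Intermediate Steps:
M = -28923 (M = 311*(-93) = -28923)
1/M = 1/(-28923) = -1/28923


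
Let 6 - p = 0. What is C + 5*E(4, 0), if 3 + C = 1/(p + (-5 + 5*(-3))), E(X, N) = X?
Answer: 237/14 ≈ 16.929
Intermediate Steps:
p = 6 (p = 6 - 1*0 = 6 + 0 = 6)
C = -43/14 (C = -3 + 1/(6 + (-5 + 5*(-3))) = -3 + 1/(6 + (-5 - 15)) = -3 + 1/(6 - 20) = -3 + 1/(-14) = -3 - 1/14 = -43/14 ≈ -3.0714)
C + 5*E(4, 0) = -43/14 + 5*4 = -43/14 + 20 = 237/14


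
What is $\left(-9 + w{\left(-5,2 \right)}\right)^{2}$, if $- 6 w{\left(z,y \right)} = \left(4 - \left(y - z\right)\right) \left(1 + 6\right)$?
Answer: $\frac{121}{4} \approx 30.25$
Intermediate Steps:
$w{\left(z,y \right)} = - \frac{14}{3} - \frac{7 z}{6} + \frac{7 y}{6}$ ($w{\left(z,y \right)} = - \frac{\left(4 - \left(y - z\right)\right) \left(1 + 6\right)}{6} = - \frac{\left(4 + z - y\right) 7}{6} = - \frac{28 - 7 y + 7 z}{6} = - \frac{14}{3} - \frac{7 z}{6} + \frac{7 y}{6}$)
$\left(-9 + w{\left(-5,2 \right)}\right)^{2} = \left(-9 - - \frac{7}{2}\right)^{2} = \left(-9 + \left(- \frac{14}{3} + \frac{35}{6} + \frac{7}{3}\right)\right)^{2} = \left(-9 + \frac{7}{2}\right)^{2} = \left(- \frac{11}{2}\right)^{2} = \frac{121}{4}$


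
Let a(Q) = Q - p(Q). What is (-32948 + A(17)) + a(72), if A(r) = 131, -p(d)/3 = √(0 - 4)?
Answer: -32745 + 6*I ≈ -32745.0 + 6.0*I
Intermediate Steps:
p(d) = -6*I (p(d) = -3*√(0 - 4) = -6*I)
a(Q) = Q + 6*I (a(Q) = Q - (-6)*I = Q + 6*I)
(-32948 + A(17)) + a(72) = (-32948 + 131) + (72 + 6*I) = -32817 + (72 + 6*I) = -32745 + 6*I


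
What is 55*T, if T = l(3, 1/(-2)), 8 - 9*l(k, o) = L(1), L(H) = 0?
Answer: 440/9 ≈ 48.889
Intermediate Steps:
l(k, o) = 8/9 (l(k, o) = 8/9 - 1/9*0 = 8/9 + 0 = 8/9)
T = 8/9 ≈ 0.88889
55*T = 55*(8/9) = 440/9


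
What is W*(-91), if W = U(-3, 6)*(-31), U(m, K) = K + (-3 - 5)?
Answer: -5642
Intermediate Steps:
U(m, K) = -8 + K (U(m, K) = K - 8 = -8 + K)
W = 62 (W = (-8 + 6)*(-31) = -2*(-31) = 62)
W*(-91) = 62*(-91) = -5642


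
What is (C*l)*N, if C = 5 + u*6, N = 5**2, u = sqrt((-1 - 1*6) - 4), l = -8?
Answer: -1000 - 1200*I*sqrt(11) ≈ -1000.0 - 3979.9*I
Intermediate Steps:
u = I*sqrt(11) (u = sqrt((-1 - 6) - 4) = sqrt(-7 - 4) = sqrt(-11) = I*sqrt(11) ≈ 3.3166*I)
N = 25
C = 5 + 6*I*sqrt(11) (C = 5 + (I*sqrt(11))*6 = 5 + 6*I*sqrt(11) ≈ 5.0 + 19.9*I)
(C*l)*N = ((5 + 6*I*sqrt(11))*(-8))*25 = (-40 - 48*I*sqrt(11))*25 = -1000 - 1200*I*sqrt(11)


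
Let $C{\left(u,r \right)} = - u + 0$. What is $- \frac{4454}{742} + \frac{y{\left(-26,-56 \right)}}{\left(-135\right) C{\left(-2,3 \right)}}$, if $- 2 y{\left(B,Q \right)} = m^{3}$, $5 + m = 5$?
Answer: $- \frac{2227}{371} \approx -6.0027$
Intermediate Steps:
$C{\left(u,r \right)} = - u$
$m = 0$ ($m = -5 + 5 = 0$)
$y{\left(B,Q \right)} = 0$ ($y{\left(B,Q \right)} = - \frac{0^{3}}{2} = \left(- \frac{1}{2}\right) 0 = 0$)
$- \frac{4454}{742} + \frac{y{\left(-26,-56 \right)}}{\left(-135\right) C{\left(-2,3 \right)}} = - \frac{4454}{742} + \frac{0}{\left(-135\right) \left(\left(-1\right) \left(-2\right)\right)} = \left(-4454\right) \frac{1}{742} + \frac{0}{\left(-135\right) 2} = - \frac{2227}{371} + \frac{0}{-270} = - \frac{2227}{371} + 0 \left(- \frac{1}{270}\right) = - \frac{2227}{371} + 0 = - \frac{2227}{371}$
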